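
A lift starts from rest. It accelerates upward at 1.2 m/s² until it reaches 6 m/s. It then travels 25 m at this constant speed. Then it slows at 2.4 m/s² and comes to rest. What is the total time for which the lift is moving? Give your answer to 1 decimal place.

Phase 1 (accelerating): v₀ = 0 m/s, a = 1.2 m/s².
v = v₀ + at → t = (6 − 0) / 1.2 = 5.00 s
v² = v₀² + 2aΔx → Δx = (6² − 0²)/(2·1.2) = 15.0 m

Phase 2 (constant speed): v₀ = 6.00 m/s, a = 0 m/s².
Constant speed: t = d/v = 25/6.00 = 4.17 s

Phase 3 (decelerating): v₀ = 6.00 m/s, a = -2.4 m/s².
v = v₀ + at → t = (0 − 6.00) / -2.4 = 2.50 s
v² = v₀² + 2aΔx → Δx = (0² − 6.00²)/(2·-2.4) = 7.50 m
Total time = 5.00 + 4.17 + 2.50 = 11.7 s

11.7 s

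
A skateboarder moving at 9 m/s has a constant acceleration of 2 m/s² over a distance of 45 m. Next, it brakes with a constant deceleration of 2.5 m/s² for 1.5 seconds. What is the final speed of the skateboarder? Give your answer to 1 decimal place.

12.4 m/s

Phase 1 (accelerating): v₀ = 9.00 m/s, a = 2 m/s².
v² = v₀² + 2aΔx = 9.00² + 2·2·45 = 261 → v = 16.2 m/s
t = (v − v₀)/a = (16.2 − 9.00)/2 = 3.58 s

Phase 2 (decelerating): v₀ = 16.2 m/s, a = -2.5 m/s².
v = v₀ + at = 16.2 + (-2.5)(1.5) = 12.4 m/s
Δx = v₀t + ½at² = 16.2·1.5 + 0.5·-2.5·1.5² = 21.4 m
Final speed = 12.4 m/s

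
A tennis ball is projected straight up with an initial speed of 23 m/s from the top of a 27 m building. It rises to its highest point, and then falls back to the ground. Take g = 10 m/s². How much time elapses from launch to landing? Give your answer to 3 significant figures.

5.57 s

Phase 1 (rising): v₀ = 23.0 m/s, a = -10 m/s².
v = v₀ + at → t = (0 − 23.0) / -10 = 2.30 s
v² = v₀² + 2aΔx → Δx = (0² − 23.0²)/(2·-10) = 26.4 m

Phase 2 (falling): v₀ = 0 m/s, a = -10 m/s².
Falls 53.5 m from rest: t = √(2·53.5/10) = 3.27 s; v = g·t = 32.7 m/s.
Total time = 2.30 + 3.27 = 5.57 s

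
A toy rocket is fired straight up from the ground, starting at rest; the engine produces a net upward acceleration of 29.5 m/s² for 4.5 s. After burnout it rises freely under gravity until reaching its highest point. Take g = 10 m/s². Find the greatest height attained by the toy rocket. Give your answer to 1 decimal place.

Phase 1 (powered ascent): v₀ = 0 m/s, a = 29.5 m/s².
v = v₀ + at = 0 + (29.5)(4.5) = 133 m/s
Δx = v₀t + ½at² = 0·4.5 + 0.5·29.5·4.5² = 299 m

Phase 2 (coasting upward): v₀ = 133 m/s, a = -10 m/s².
v = v₀ + at → t = (0 − 133) / -10 = 13.3 s
v² = v₀² + 2aΔx → Δx = (0² − 133²)/(2·-10) = 881 m
Maximum height = 299 + 881 = 1180 m

1179.8 m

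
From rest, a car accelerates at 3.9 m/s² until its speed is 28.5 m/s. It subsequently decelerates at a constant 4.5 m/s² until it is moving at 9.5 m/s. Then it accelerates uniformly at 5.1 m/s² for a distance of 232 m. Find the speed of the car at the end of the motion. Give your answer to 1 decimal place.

49.6 m/s

Phase 1 (accelerating): v₀ = 0 m/s, a = 3.9 m/s².
v = v₀ + at → t = (28.5 − 0) / 3.9 = 7.31 s
v² = v₀² + 2aΔx → Δx = (28.5² − 0²)/(2·3.9) = 104 m

Phase 2 (decelerating): v₀ = 28.5 m/s, a = -4.5 m/s².
v = v₀ + at → t = (9.5 − 28.5) / -4.5 = 4.22 s
v² = v₀² + 2aΔx → Δx = (9.5² − 28.5²)/(2·-4.5) = 80.2 m

Phase 3 (accelerating): v₀ = 9.50 m/s, a = 5.1 m/s².
v² = v₀² + 2aΔx = 9.50² + 2·5.1·232 = 2460 → v = 49.6 m/s
t = (v − v₀)/a = (49.6 − 9.50)/5.1 = 7.86 s
Final speed = 49.6 m/s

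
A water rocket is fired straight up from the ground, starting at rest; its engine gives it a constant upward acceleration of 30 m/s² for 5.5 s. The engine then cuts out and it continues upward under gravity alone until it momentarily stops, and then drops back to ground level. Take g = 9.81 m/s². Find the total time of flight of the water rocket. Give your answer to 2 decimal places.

Phase 1 (powered ascent): v₀ = 0 m/s, a = 30 m/s².
v = v₀ + at = 0 + (30)(5.5) = 165 m/s
Δx = v₀t + ½at² = 0·5.5 + 0.5·30·5.5² = 454 m

Phase 2 (coasting upward): v₀ = 165 m/s, a = -9.81 m/s².
v = v₀ + at → t = (0 − 165) / -9.81 = 16.8 s
v² = v₀² + 2aΔx → Δx = (0² − 165²)/(2·-9.81) = 1390 m

Phase 3 (free fall): v₀ = 0 m/s, a = -9.81 m/s².
Falls 1840 m from rest: t = √(2·1840/9.81) = 19.4 s; v = g·t = 190 m/s.
Total time = 5.50 + 16.8 + 19.4 = 41.7 s

41.69 s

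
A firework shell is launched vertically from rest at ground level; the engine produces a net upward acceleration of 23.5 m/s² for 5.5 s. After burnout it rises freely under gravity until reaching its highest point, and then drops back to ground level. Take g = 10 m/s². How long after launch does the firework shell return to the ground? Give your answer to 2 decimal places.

Phase 1 (powered ascent): v₀ = 0 m/s, a = 23.5 m/s².
v = v₀ + at = 0 + (23.5)(5.5) = 129 m/s
Δx = v₀t + ½at² = 0·5.5 + 0.5·23.5·5.5² = 355 m

Phase 2 (coasting upward): v₀ = 129 m/s, a = -10 m/s².
v = v₀ + at → t = (0 − 129) / -10 = 12.9 s
v² = v₀² + 2aΔx → Δx = (0² − 129²)/(2·-10) = 835 m

Phase 3 (free fall): v₀ = 0 m/s, a = -10 m/s².
Falls 1190 m from rest: t = √(2·1190/10) = 15.4 s; v = g·t = 154 m/s.
Total time = 5.50 + 12.9 + 15.4 = 33.9 s

33.86 s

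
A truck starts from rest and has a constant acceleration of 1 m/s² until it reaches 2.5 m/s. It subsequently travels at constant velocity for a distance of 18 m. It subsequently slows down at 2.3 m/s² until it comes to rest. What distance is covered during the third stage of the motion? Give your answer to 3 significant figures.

Phase 1 (accelerating): v₀ = 0 m/s, a = 1 m/s².
v = v₀ + at → t = (2.5 − 0) / 1 = 2.50 s
v² = v₀² + 2aΔx → Δx = (2.5² − 0²)/(2·1) = 3.12 m

Phase 2 (constant speed): v₀ = 2.50 m/s, a = 0 m/s².
Constant speed: t = d/v = 18/2.50 = 7.20 s

Phase 3 (decelerating): v₀ = 2.50 m/s, a = -2.3 m/s².
v = v₀ + at → t = (0 − 2.50) / -2.3 = 1.09 s
v² = v₀² + 2aΔx → Δx = (0² − 2.50²)/(2·-2.3) = 1.36 m
Distance in phase 3 = 1.36 m

1.36 m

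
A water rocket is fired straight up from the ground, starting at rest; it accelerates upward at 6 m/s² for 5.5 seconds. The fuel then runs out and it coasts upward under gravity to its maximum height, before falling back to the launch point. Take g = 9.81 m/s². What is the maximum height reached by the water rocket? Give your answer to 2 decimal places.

Phase 1 (powered ascent): v₀ = 0 m/s, a = 6 m/s².
v = v₀ + at = 0 + (6)(5.5) = 33.0 m/s
Δx = v₀t + ½at² = 0·5.5 + 0.5·6·5.5² = 90.8 m

Phase 2 (coasting upward): v₀ = 33.0 m/s, a = -9.81 m/s².
v = v₀ + at → t = (0 − 33.0) / -9.81 = 3.36 s
v² = v₀² + 2aΔx → Δx = (0² − 33.0²)/(2·-9.81) = 55.5 m
Maximum height = 90.8 + 55.5 = 146 m

146.25 m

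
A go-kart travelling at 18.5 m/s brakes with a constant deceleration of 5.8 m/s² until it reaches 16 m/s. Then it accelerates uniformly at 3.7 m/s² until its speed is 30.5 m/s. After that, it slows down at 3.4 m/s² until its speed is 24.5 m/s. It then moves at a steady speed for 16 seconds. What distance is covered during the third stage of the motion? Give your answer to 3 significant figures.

Phase 1 (decelerating): v₀ = 18.5 m/s, a = -5.8 m/s².
v = v₀ + at → t = (16 − 18.5) / -5.8 = 0.431 s
v² = v₀² + 2aΔx → Δx = (16² − 18.5²)/(2·-5.8) = 7.44 m

Phase 2 (accelerating): v₀ = 16.0 m/s, a = 3.7 m/s².
v = v₀ + at → t = (30.5 − 16.0) / 3.7 = 3.92 s
v² = v₀² + 2aΔx → Δx = (30.5² − 16.0²)/(2·3.7) = 91.1 m

Phase 3 (decelerating): v₀ = 30.5 m/s, a = -3.4 m/s².
v = v₀ + at → t = (24.5 − 30.5) / -3.4 = 1.76 s
v² = v₀² + 2aΔx → Δx = (24.5² − 30.5²)/(2·-3.4) = 48.5 m
Distance in phase 3 = 48.5 m

48.5 m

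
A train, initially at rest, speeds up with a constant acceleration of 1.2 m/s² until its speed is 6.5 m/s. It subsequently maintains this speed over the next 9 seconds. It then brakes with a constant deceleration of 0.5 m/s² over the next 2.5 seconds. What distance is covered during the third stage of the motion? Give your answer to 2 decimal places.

Phase 1 (accelerating): v₀ = 0 m/s, a = 1.2 m/s².
v = v₀ + at → t = (6.5 − 0) / 1.2 = 5.42 s
v² = v₀² + 2aΔx → Δx = (6.5² − 0²)/(2·1.2) = 17.6 m

Phase 2 (constant speed): v₀ = 6.50 m/s, a = 0 m/s².
v = v₀ + at = 6.50 + (0)(9) = 6.50 m/s
Δx = v₀t + ½at² = 6.50·9 + 0.5·0·9² = 58.5 m

Phase 3 (decelerating): v₀ = 6.50 m/s, a = -0.5 m/s².
v = v₀ + at = 6.50 + (-0.5)(2.5) = 5.25 m/s
Δx = v₀t + ½at² = 6.50·2.5 + 0.5·-0.5·2.5² = 14.7 m
Distance in phase 3 = 14.7 m

14.69 m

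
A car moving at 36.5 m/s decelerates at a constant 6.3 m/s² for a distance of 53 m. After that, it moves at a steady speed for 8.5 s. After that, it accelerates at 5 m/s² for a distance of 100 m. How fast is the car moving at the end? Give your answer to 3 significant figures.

40.8 m/s

Phase 1 (decelerating): v₀ = 36.5 m/s, a = -6.3 m/s².
v² = v₀² + 2aΔx = 36.5² + 2·-6.3·53 = 664 → v = 25.8 m/s
t = (v − v₀)/a = (25.8 − 36.5)/-6.3 = 1.70 s

Phase 2 (constant speed): v₀ = 25.8 m/s, a = 0 m/s².
v = v₀ + at = 25.8 + (0)(8.5) = 25.8 m/s
Δx = v₀t + ½at² = 25.8·8.5 + 0.5·0·8.5² = 219 m

Phase 3 (accelerating): v₀ = 25.8 m/s, a = 5 m/s².
v² = v₀² + 2aΔx = 25.8² + 2·5·100 = 1660 → v = 40.8 m/s
t = (v − v₀)/a = (40.8 − 25.8)/5 = 3.00 s
Final speed = 40.8 m/s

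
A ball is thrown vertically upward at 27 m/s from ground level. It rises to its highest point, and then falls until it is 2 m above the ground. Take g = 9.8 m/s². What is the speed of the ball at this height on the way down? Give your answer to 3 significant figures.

Phase 1 (rising): v₀ = 27.0 m/s, a = -9.8 m/s².
v = v₀ + at → t = (0 − 27.0) / -9.8 = 2.76 s
v² = v₀² + 2aΔx → Δx = (0² − 27.0²)/(2·-9.8) = 37.2 m

Phase 2 (falling): v₀ = 0 m/s, a = -9.8 m/s².
Falls 35.2 m from rest: t = √(2·35.2/9.8) = 2.68 s; v = g·t = 26.3 m/s.
Final speed = 26.3 m/s

26.3 m/s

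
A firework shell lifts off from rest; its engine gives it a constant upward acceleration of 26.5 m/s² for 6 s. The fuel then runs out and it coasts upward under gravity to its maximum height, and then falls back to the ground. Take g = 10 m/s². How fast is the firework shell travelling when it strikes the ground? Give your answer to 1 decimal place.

Phase 1 (powered ascent): v₀ = 0 m/s, a = 26.5 m/s².
v = v₀ + at = 0 + (26.5)(6) = 159 m/s
Δx = v₀t + ½at² = 0·6 + 0.5·26.5·6² = 477 m

Phase 2 (coasting upward): v₀ = 159 m/s, a = -10 m/s².
v = v₀ + at → t = (0 − 159) / -10 = 15.9 s
v² = v₀² + 2aΔx → Δx = (0² − 159²)/(2·-10) = 1260 m

Phase 3 (free fall): v₀ = 0 m/s, a = -10 m/s².
Falls 1740 m from rest: t = √(2·1740/10) = 18.7 s; v = g·t = 187 m/s.
Impact speed = 187 m/s

186.6 m/s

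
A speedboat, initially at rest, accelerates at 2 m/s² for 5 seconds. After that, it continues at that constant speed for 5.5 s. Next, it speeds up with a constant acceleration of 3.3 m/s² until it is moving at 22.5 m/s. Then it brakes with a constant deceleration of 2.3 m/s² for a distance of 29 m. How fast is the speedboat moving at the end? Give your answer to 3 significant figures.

19.3 m/s

Phase 1 (accelerating): v₀ = 0 m/s, a = 2 m/s².
v = v₀ + at = 0 + (2)(5) = 10.0 m/s
Δx = v₀t + ½at² = 0·5 + 0.5·2·5² = 25.0 m

Phase 2 (constant speed): v₀ = 10.0 m/s, a = 0 m/s².
v = v₀ + at = 10.0 + (0)(5.5) = 10.0 m/s
Δx = v₀t + ½at² = 10.0·5.5 + 0.5·0·5.5² = 55.0 m

Phase 3 (accelerating): v₀ = 10.0 m/s, a = 3.3 m/s².
v = v₀ + at → t = (22.5 − 10.0) / 3.3 = 3.79 s
v² = v₀² + 2aΔx → Δx = (22.5² − 10.0²)/(2·3.3) = 61.6 m

Phase 4 (decelerating): v₀ = 22.5 m/s, a = -2.3 m/s².
v² = v₀² + 2aΔx = 22.5² + 2·-2.3·29 = 373 → v = 19.3 m/s
t = (v − v₀)/a = (19.3 − 22.5)/-2.3 = 1.39 s
Final speed = 19.3 m/s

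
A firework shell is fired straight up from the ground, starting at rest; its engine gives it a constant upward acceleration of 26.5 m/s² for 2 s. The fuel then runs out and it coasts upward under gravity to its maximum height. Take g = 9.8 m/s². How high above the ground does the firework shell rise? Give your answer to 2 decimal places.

Phase 1 (powered ascent): v₀ = 0 m/s, a = 26.5 m/s².
v = v₀ + at = 0 + (26.5)(2) = 53.0 m/s
Δx = v₀t + ½at² = 0·2 + 0.5·26.5·2² = 53.0 m

Phase 2 (coasting upward): v₀ = 53.0 m/s, a = -9.8 m/s².
v = v₀ + at → t = (0 − 53.0) / -9.8 = 5.41 s
v² = v₀² + 2aΔx → Δx = (0² − 53.0²)/(2·-9.8) = 143 m
Maximum height = 53.0 + 143 = 196 m

196.32 m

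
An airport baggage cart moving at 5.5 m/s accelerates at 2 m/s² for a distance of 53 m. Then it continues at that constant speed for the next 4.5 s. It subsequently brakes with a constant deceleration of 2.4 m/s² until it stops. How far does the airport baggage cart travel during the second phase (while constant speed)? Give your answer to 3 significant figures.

Phase 1 (accelerating): v₀ = 5.50 m/s, a = 2 m/s².
v² = v₀² + 2aΔx = 5.50² + 2·2·53 = 242 → v = 15.6 m/s
t = (v − v₀)/a = (15.6 − 5.50)/2 = 5.03 s

Phase 2 (constant speed): v₀ = 15.6 m/s, a = 0 m/s².
v = v₀ + at = 15.6 + (0)(4.5) = 15.6 m/s
Δx = v₀t + ½at² = 15.6·4.5 + 0.5·0·4.5² = 70.0 m
Distance in phase 2 = 70.0 m

70.0 m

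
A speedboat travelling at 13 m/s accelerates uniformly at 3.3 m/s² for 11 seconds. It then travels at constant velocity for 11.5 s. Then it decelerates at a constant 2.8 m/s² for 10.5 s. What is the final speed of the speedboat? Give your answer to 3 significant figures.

Phase 1 (accelerating): v₀ = 13.0 m/s, a = 3.3 m/s².
v = v₀ + at = 13.0 + (3.3)(11) = 49.3 m/s
Δx = v₀t + ½at² = 13.0·11 + 0.5·3.3·11² = 343 m

Phase 2 (constant speed): v₀ = 49.3 m/s, a = 0 m/s².
v = v₀ + at = 49.3 + (0)(11.5) = 49.3 m/s
Δx = v₀t + ½at² = 49.3·11.5 + 0.5·0·11.5² = 567 m

Phase 3 (decelerating): v₀ = 49.3 m/s, a = -2.8 m/s².
v = v₀ + at = 49.3 + (-2.8)(10.5) = 19.9 m/s
Δx = v₀t + ½at² = 49.3·10.5 + 0.5·-2.8·10.5² = 363 m
Final speed = 19.9 m/s

19.9 m/s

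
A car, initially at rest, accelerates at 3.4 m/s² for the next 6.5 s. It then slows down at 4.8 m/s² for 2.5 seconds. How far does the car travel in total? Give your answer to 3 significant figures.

Phase 1 (accelerating): v₀ = 0 m/s, a = 3.4 m/s².
v = v₀ + at = 0 + (3.4)(6.5) = 22.1 m/s
Δx = v₀t + ½at² = 0·6.5 + 0.5·3.4·6.5² = 71.8 m

Phase 2 (decelerating): v₀ = 22.1 m/s, a = -4.8 m/s².
v = v₀ + at = 22.1 + (-4.8)(2.5) = 10.1 m/s
Δx = v₀t + ½at² = 22.1·2.5 + 0.5·-4.8·2.5² = 40.2 m
Total distance = 71.8 + 40.2 = 112 m

112 m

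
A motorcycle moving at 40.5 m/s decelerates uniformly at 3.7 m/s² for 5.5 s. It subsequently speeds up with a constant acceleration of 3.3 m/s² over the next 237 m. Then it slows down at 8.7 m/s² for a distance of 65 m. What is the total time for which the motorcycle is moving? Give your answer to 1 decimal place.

14.6 s

Phase 1 (decelerating): v₀ = 40.5 m/s, a = -3.7 m/s².
v = v₀ + at = 40.5 + (-3.7)(5.5) = 20.1 m/s
Δx = v₀t + ½at² = 40.5·5.5 + 0.5·-3.7·5.5² = 167 m

Phase 2 (accelerating): v₀ = 20.1 m/s, a = 3.3 m/s².
v² = v₀² + 2aΔx = 20.1² + 2·3.3·237 = 1970 → v = 44.4 m/s
t = (v − v₀)/a = (44.4 − 20.1)/3.3 = 7.34 s

Phase 3 (decelerating): v₀ = 44.4 m/s, a = -8.7 m/s².
v² = v₀² + 2aΔx = 44.4² + 2·-8.7·65 = 839 → v = 29.0 m/s
t = (v − v₀)/a = (29.0 − 44.4)/-8.7 = 1.77 s
Total time = 5.50 + 7.34 + 1.77 = 14.6 s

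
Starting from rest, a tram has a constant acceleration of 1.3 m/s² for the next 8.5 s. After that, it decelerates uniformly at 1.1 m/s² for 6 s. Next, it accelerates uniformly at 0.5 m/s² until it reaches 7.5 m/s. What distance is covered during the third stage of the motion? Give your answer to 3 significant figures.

Phase 1 (accelerating): v₀ = 0 m/s, a = 1.3 m/s².
v = v₀ + at = 0 + (1.3)(8.5) = 11.1 m/s
Δx = v₀t + ½at² = 0·8.5 + 0.5·1.3·8.5² = 47.0 m

Phase 2 (decelerating): v₀ = 11.1 m/s, a = -1.1 m/s².
v = v₀ + at = 11.1 + (-1.1)(6) = 4.45 m/s
Δx = v₀t + ½at² = 11.1·6 + 0.5·-1.1·6² = 46.5 m

Phase 3 (accelerating): v₀ = 4.45 m/s, a = 0.5 m/s².
v = v₀ + at → t = (7.5 − 4.45) / 0.5 = 6.10 s
v² = v₀² + 2aΔx → Δx = (7.5² − 4.45²)/(2·0.5) = 36.4 m
Distance in phase 3 = 36.4 m

36.4 m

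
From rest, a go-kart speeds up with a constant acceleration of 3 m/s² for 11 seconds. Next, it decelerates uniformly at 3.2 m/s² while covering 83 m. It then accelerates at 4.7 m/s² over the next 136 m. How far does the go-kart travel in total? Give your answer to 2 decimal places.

Phase 1 (accelerating): v₀ = 0 m/s, a = 3 m/s².
v = v₀ + at = 0 + (3)(11) = 33.0 m/s
Δx = v₀t + ½at² = 0·11 + 0.5·3·11² = 182 m

Phase 2 (decelerating): v₀ = 33.0 m/s, a = -3.2 m/s².
v² = v₀² + 2aΔx = 33.0² + 2·-3.2·83 = 558 → v = 23.6 m/s
t = (v − v₀)/a = (23.6 − 33.0)/-3.2 = 2.93 s

Phase 3 (accelerating): v₀ = 23.6 m/s, a = 4.7 m/s².
v² = v₀² + 2aΔx = 23.6² + 2·4.7·136 = 1840 → v = 42.9 m/s
t = (v − v₀)/a = (42.9 − 23.6)/4.7 = 4.09 s
Total distance = 182 + 83.0 + 136 = 400 m

400.50 m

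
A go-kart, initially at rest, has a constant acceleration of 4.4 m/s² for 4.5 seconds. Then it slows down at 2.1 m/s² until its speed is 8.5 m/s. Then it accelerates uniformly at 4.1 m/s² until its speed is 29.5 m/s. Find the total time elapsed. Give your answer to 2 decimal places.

15.00 s

Phase 1 (accelerating): v₀ = 0 m/s, a = 4.4 m/s².
v = v₀ + at = 0 + (4.4)(4.5) = 19.8 m/s
Δx = v₀t + ½at² = 0·4.5 + 0.5·4.4·4.5² = 44.6 m

Phase 2 (decelerating): v₀ = 19.8 m/s, a = -2.1 m/s².
v = v₀ + at → t = (8.5 − 19.8) / -2.1 = 5.38 s
v² = v₀² + 2aΔx → Δx = (8.5² − 19.8²)/(2·-2.1) = 76.1 m

Phase 3 (accelerating): v₀ = 8.50 m/s, a = 4.1 m/s².
v = v₀ + at → t = (29.5 − 8.50) / 4.1 = 5.12 s
v² = v₀² + 2aΔx → Δx = (29.5² − 8.50²)/(2·4.1) = 97.3 m
Total time = 4.50 + 5.38 + 5.12 = 15.0 s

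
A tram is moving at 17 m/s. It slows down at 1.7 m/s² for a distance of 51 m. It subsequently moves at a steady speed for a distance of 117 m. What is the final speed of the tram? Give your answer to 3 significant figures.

Phase 1 (decelerating): v₀ = 17.0 m/s, a = -1.7 m/s².
v² = v₀² + 2aΔx = 17.0² + 2·-1.7·51 = 116 → v = 10.8 m/s
t = (v − v₀)/a = (10.8 − 17.0)/-1.7 = 3.68 s

Phase 2 (constant speed): v₀ = 10.8 m/s, a = 0 m/s².
Constant speed: t = d/v = 117/10.8 = 10.9 s
Final speed = 10.8 m/s

10.8 m/s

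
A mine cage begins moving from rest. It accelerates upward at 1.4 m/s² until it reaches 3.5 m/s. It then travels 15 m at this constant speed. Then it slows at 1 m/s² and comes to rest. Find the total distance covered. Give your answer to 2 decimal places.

25.50 m

Phase 1 (accelerating): v₀ = 0 m/s, a = 1.4 m/s².
v = v₀ + at → t = (3.5 − 0) / 1.4 = 2.50 s
v² = v₀² + 2aΔx → Δx = (3.5² − 0²)/(2·1.4) = 4.38 m

Phase 2 (constant speed): v₀ = 3.50 m/s, a = 0 m/s².
Constant speed: t = d/v = 15/3.50 = 4.29 s

Phase 3 (decelerating): v₀ = 3.50 m/s, a = -1 m/s².
v = v₀ + at → t = (0 − 3.50) / -1 = 3.50 s
v² = v₀² + 2aΔx → Δx = (0² − 3.50²)/(2·-1) = 6.12 m
Total distance = 4.38 + 15.0 + 6.12 = 25.5 m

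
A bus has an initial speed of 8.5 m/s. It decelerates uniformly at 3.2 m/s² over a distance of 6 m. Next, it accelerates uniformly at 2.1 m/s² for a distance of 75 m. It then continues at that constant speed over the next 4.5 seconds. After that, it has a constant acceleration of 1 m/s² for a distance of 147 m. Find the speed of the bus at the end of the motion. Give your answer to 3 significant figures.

Phase 1 (decelerating): v₀ = 8.50 m/s, a = -3.2 m/s².
v² = v₀² + 2aΔx = 8.50² + 2·-3.2·6 = 33.8 → v = 5.82 m/s
t = (v − v₀)/a = (5.82 − 8.50)/-3.2 = 0.838 s

Phase 2 (accelerating): v₀ = 5.82 m/s, a = 2.1 m/s².
v² = v₀² + 2aΔx = 5.82² + 2·2.1·75 = 349 → v = 18.7 m/s
t = (v − v₀)/a = (18.7 − 5.82)/2.1 = 6.12 s

Phase 3 (constant speed): v₀ = 18.7 m/s, a = 0 m/s².
v = v₀ + at = 18.7 + (0)(4.5) = 18.7 m/s
Δx = v₀t + ½at² = 18.7·4.5 + 0.5·0·4.5² = 84.0 m

Phase 4 (accelerating): v₀ = 18.7 m/s, a = 1 m/s².
v² = v₀² + 2aΔx = 18.7² + 2·1·147 = 643 → v = 25.4 m/s
t = (v − v₀)/a = (25.4 − 18.7)/1 = 6.68 s
Final speed = 25.4 m/s

25.4 m/s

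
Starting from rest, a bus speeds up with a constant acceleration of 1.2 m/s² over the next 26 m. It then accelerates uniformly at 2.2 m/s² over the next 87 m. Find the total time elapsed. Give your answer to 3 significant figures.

Phase 1 (accelerating): v₀ = 0 m/s, a = 1.2 m/s².
v² = v₀² + 2aΔx = 0² + 2·1.2·26 = 62.4 → v = 7.90 m/s
t = (v − v₀)/a = (7.90 − 0)/1.2 = 6.58 s

Phase 2 (accelerating): v₀ = 7.90 m/s, a = 2.2 m/s².
v² = v₀² + 2aΔx = 7.90² + 2·2.2·87 = 445 → v = 21.1 m/s
t = (v − v₀)/a = (21.1 − 7.90)/2.2 = 6.00 s
Total time = 6.58 + 6.00 = 12.6 s

12.6 s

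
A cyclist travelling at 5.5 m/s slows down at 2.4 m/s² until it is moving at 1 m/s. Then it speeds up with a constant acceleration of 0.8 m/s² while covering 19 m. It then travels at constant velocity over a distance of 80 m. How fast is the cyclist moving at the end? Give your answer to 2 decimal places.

Phase 1 (decelerating): v₀ = 5.50 m/s, a = -2.4 m/s².
v = v₀ + at → t = (1 − 5.50) / -2.4 = 1.88 s
v² = v₀² + 2aΔx → Δx = (1² − 5.50²)/(2·-2.4) = 6.09 m

Phase 2 (accelerating): v₀ = 1.00 m/s, a = 0.8 m/s².
v² = v₀² + 2aΔx = 1.00² + 2·0.8·19 = 31.4 → v = 5.60 m/s
t = (v − v₀)/a = (5.60 − 1.00)/0.8 = 5.75 s

Phase 3 (constant speed): v₀ = 5.60 m/s, a = 0 m/s².
Constant speed: t = d/v = 80/5.60 = 14.3 s
Final speed = 5.60 m/s

5.60 m/s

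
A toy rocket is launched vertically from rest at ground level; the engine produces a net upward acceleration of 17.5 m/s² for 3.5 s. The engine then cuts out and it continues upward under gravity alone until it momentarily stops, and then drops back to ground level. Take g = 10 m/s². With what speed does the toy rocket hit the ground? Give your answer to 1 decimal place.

76.8 m/s

Phase 1 (powered ascent): v₀ = 0 m/s, a = 17.5 m/s².
v = v₀ + at = 0 + (17.5)(3.5) = 61.2 m/s
Δx = v₀t + ½at² = 0·3.5 + 0.5·17.5·3.5² = 107 m

Phase 2 (coasting upward): v₀ = 61.2 m/s, a = -10 m/s².
v = v₀ + at → t = (0 − 61.2) / -10 = 6.12 s
v² = v₀² + 2aΔx → Δx = (0² − 61.2²)/(2·-10) = 188 m

Phase 3 (free fall): v₀ = 0 m/s, a = -10 m/s².
Falls 295 m from rest: t = √(2·295/10) = 7.68 s; v = g·t = 76.8 m/s.
Impact speed = 76.8 m/s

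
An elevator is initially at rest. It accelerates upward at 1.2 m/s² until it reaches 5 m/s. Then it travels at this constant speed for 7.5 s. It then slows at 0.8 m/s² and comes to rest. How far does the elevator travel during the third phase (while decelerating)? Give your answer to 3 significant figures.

Phase 1 (accelerating): v₀ = 0 m/s, a = 1.2 m/s².
v = v₀ + at → t = (5 − 0) / 1.2 = 4.17 s
v² = v₀² + 2aΔx → Δx = (5² − 0²)/(2·1.2) = 10.4 m

Phase 2 (constant speed): v₀ = 5.00 m/s, a = 0 m/s².
v = v₀ + at = 5.00 + (0)(7.5) = 5.00 m/s
Δx = v₀t + ½at² = 5.00·7.5 + 0.5·0·7.5² = 37.5 m

Phase 3 (decelerating): v₀ = 5.00 m/s, a = -0.8 m/s².
v = v₀ + at → t = (0 − 5.00) / -0.8 = 6.25 s
v² = v₀² + 2aΔx → Δx = (0² − 5.00²)/(2·-0.8) = 15.6 m
Distance in phase 3 = 15.6 m

15.6 m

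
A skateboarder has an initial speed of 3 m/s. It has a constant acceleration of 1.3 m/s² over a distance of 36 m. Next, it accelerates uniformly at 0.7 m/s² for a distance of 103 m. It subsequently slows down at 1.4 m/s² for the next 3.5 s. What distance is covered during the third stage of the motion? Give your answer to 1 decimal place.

Phase 1 (accelerating): v₀ = 3.00 m/s, a = 1.3 m/s².
v² = v₀² + 2aΔx = 3.00² + 2·1.3·36 = 103 → v = 10.1 m/s
t = (v − v₀)/a = (10.1 − 3.00)/1.3 = 5.48 s

Phase 2 (accelerating): v₀ = 10.1 m/s, a = 0.7 m/s².
v² = v₀² + 2aΔx = 10.1² + 2·0.7·103 = 247 → v = 15.7 m/s
t = (v − v₀)/a = (15.7 − 10.1)/0.7 = 7.97 s

Phase 3 (decelerating): v₀ = 15.7 m/s, a = -1.4 m/s².
v = v₀ + at = 15.7 + (-1.4)(3.5) = 10.8 m/s
Δx = v₀t + ½at² = 15.7·3.5 + 0.5·-1.4·3.5² = 46.4 m
Distance in phase 3 = 46.4 m

46.4 m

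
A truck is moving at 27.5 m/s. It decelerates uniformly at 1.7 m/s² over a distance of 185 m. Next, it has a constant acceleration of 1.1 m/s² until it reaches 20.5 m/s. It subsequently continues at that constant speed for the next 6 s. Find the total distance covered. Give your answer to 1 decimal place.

Phase 1 (decelerating): v₀ = 27.5 m/s, a = -1.7 m/s².
v² = v₀² + 2aΔx = 27.5² + 2·-1.7·185 = 127 → v = 11.3 m/s
t = (v − v₀)/a = (11.3 − 27.5)/-1.7 = 9.54 s

Phase 2 (accelerating): v₀ = 11.3 m/s, a = 1.1 m/s².
v = v₀ + at → t = (20.5 − 11.3) / 1.1 = 8.38 s
v² = v₀² + 2aΔx → Δx = (20.5² − 11.3²)/(2·1.1) = 133 m

Phase 3 (constant speed): v₀ = 20.5 m/s, a = 0 m/s².
v = v₀ + at = 20.5 + (0)(6) = 20.5 m/s
Δx = v₀t + ½at² = 20.5·6 + 0.5·0·6² = 123 m
Total distance = 185 + 133 + 123 = 441 m

441.2 m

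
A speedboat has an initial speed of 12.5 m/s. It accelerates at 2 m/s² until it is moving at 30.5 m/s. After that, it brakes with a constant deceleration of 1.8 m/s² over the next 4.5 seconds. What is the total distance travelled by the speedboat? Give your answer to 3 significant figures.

313 m

Phase 1 (accelerating): v₀ = 12.5 m/s, a = 2 m/s².
v = v₀ + at → t = (30.5 − 12.5) / 2 = 9.00 s
v² = v₀² + 2aΔx → Δx = (30.5² − 12.5²)/(2·2) = 194 m

Phase 2 (decelerating): v₀ = 30.5 m/s, a = -1.8 m/s².
v = v₀ + at = 30.5 + (-1.8)(4.5) = 22.4 m/s
Δx = v₀t + ½at² = 30.5·4.5 + 0.5·-1.8·4.5² = 119 m
Total distance = 194 + 119 = 313 m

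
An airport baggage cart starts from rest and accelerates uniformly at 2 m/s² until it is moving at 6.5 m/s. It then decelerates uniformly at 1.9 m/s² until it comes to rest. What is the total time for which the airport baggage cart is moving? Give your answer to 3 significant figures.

6.67 s

Phase 1 (accelerating): v₀ = 0 m/s, a = 2 m/s².
v = v₀ + at → t = (6.5 − 0) / 2 = 3.25 s
v² = v₀² + 2aΔx → Δx = (6.5² − 0²)/(2·2) = 10.6 m

Phase 2 (decelerating): v₀ = 6.50 m/s, a = -1.9 m/s².
v = v₀ + at → t = (0 − 6.50) / -1.9 = 3.42 s
v² = v₀² + 2aΔx → Δx = (0² − 6.50²)/(2·-1.9) = 11.1 m
Total time = 3.25 + 3.42 = 6.67 s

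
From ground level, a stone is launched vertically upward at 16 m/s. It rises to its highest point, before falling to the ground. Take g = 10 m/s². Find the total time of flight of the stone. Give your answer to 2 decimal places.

3.20 s

Phase 1 (rising): v₀ = 16.0 m/s, a = -10 m/s².
v = v₀ + at → t = (0 − 16.0) / -10 = 1.60 s
v² = v₀² + 2aΔx → Δx = (0² − 16.0²)/(2·-10) = 12.8 m

Phase 2 (falling): v₀ = 0 m/s, a = -10 m/s².
Falls 12.8 m from rest: t = √(2·12.8/10) = 1.60 s; v = g·t = 16.0 m/s.
Total time = 1.60 + 1.60 = 3.20 s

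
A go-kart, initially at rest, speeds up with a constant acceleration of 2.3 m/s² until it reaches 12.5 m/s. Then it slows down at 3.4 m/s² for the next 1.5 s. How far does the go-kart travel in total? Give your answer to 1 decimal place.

Phase 1 (accelerating): v₀ = 0 m/s, a = 2.3 m/s².
v = v₀ + at → t = (12.5 − 0) / 2.3 = 5.43 s
v² = v₀² + 2aΔx → Δx = (12.5² − 0²)/(2·2.3) = 34.0 m

Phase 2 (decelerating): v₀ = 12.5 m/s, a = -3.4 m/s².
v = v₀ + at = 12.5 + (-3.4)(1.5) = 7.40 m/s
Δx = v₀t + ½at² = 12.5·1.5 + 0.5·-3.4·1.5² = 14.9 m
Total distance = 34.0 + 14.9 = 48.9 m

48.9 m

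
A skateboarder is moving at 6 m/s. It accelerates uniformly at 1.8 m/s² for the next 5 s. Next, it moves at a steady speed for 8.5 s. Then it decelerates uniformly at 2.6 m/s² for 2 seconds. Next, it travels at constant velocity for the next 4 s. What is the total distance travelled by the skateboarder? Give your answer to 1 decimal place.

Phase 1 (accelerating): v₀ = 6.00 m/s, a = 1.8 m/s².
v = v₀ + at = 6.00 + (1.8)(5) = 15.0 m/s
Δx = v₀t + ½at² = 6.00·5 + 0.5·1.8·5² = 52.5 m

Phase 2 (constant speed): v₀ = 15.0 m/s, a = 0 m/s².
v = v₀ + at = 15.0 + (0)(8.5) = 15.0 m/s
Δx = v₀t + ½at² = 15.0·8.5 + 0.5·0·8.5² = 128 m

Phase 3 (decelerating): v₀ = 15.0 m/s, a = -2.6 m/s².
v = v₀ + at = 15.0 + (-2.6)(2) = 9.80 m/s
Δx = v₀t + ½at² = 15.0·2 + 0.5·-2.6·2² = 24.8 m

Phase 4 (constant speed): v₀ = 9.80 m/s, a = 0 m/s².
v = v₀ + at = 9.80 + (0)(4) = 9.80 m/s
Δx = v₀t + ½at² = 9.80·4 + 0.5·0·4² = 39.2 m
Total distance = 52.5 + 128 + 24.8 + 39.2 = 244 m

244.0 m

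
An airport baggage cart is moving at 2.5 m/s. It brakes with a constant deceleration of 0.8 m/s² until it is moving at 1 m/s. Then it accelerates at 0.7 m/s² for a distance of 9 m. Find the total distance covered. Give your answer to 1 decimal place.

12.3 m

Phase 1 (decelerating): v₀ = 2.50 m/s, a = -0.8 m/s².
v = v₀ + at → t = (1 − 2.50) / -0.8 = 1.88 s
v² = v₀² + 2aΔx → Δx = (1² − 2.50²)/(2·-0.8) = 3.28 m

Phase 2 (accelerating): v₀ = 1.00 m/s, a = 0.7 m/s².
v² = v₀² + 2aΔx = 1.00² + 2·0.7·9 = 13.6 → v = 3.69 m/s
t = (v − v₀)/a = (3.69 − 1.00)/0.7 = 3.84 s
Total distance = 3.28 + 9.00 = 12.3 m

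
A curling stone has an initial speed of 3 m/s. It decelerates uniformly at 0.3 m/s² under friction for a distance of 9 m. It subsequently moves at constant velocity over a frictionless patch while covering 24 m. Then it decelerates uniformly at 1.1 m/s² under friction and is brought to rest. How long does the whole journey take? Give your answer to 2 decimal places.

Phase 1 (decelerating): v₀ = 3.00 m/s, a = -0.3 m/s².
v² = v₀² + 2aΔx = 3.00² + 2·-0.3·9 = 3.60 → v = 1.90 m/s
t = (v − v₀)/a = (1.90 − 3.00)/-0.3 = 3.68 s

Phase 2 (constant speed): v₀ = 1.90 m/s, a = 0 m/s².
Constant speed: t = d/v = 24/1.90 = 12.6 s

Phase 3 (decelerating): v₀ = 1.90 m/s, a = -1.1 m/s².
v = v₀ + at → t = (0 − 1.90) / -1.1 = 1.72 s
v² = v₀² + 2aΔx → Δx = (0² − 1.90²)/(2·-1.1) = 1.64 m
Total time = 3.68 + 12.6 + 1.72 = 18.0 s

18.05 s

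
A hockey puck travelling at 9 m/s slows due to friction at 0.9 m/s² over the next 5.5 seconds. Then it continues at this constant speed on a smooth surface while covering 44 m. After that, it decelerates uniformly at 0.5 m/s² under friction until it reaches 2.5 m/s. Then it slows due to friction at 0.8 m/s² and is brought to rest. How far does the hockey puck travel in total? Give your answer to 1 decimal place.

93.9 m

Phase 1 (decelerating): v₀ = 9.00 m/s, a = -0.9 m/s².
v = v₀ + at = 9.00 + (-0.9)(5.5) = 4.05 m/s
Δx = v₀t + ½at² = 9.00·5.5 + 0.5·-0.9·5.5² = 35.9 m

Phase 2 (constant speed): v₀ = 4.05 m/s, a = 0 m/s².
Constant speed: t = d/v = 44/4.05 = 10.9 s

Phase 3 (decelerating): v₀ = 4.05 m/s, a = -0.5 m/s².
v = v₀ + at → t = (2.5 − 4.05) / -0.5 = 3.10 s
v² = v₀² + 2aΔx → Δx = (2.5² − 4.05²)/(2·-0.5) = 10.2 m

Phase 4 (decelerating): v₀ = 2.50 m/s, a = -0.8 m/s².
v = v₀ + at → t = (0 − 2.50) / -0.8 = 3.12 s
v² = v₀² + 2aΔx → Δx = (0² − 2.50²)/(2·-0.8) = 3.91 m
Total distance = 35.9 + 44.0 + 10.2 + 3.91 = 93.9 m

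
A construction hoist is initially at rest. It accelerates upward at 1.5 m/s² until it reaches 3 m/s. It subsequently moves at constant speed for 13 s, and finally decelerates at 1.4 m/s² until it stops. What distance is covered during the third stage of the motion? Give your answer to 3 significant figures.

Phase 1 (accelerating): v₀ = 0 m/s, a = 1.5 m/s².
v = v₀ + at → t = (3 − 0) / 1.5 = 2.00 s
v² = v₀² + 2aΔx → Δx = (3² − 0²)/(2·1.5) = 3.00 m

Phase 2 (constant speed): v₀ = 3.00 m/s, a = 0 m/s².
v = v₀ + at = 3.00 + (0)(13) = 3.00 m/s
Δx = v₀t + ½at² = 3.00·13 + 0.5·0·13² = 39.0 m

Phase 3 (decelerating): v₀ = 3.00 m/s, a = -1.4 m/s².
v = v₀ + at → t = (0 − 3.00) / -1.4 = 2.14 s
v² = v₀² + 2aΔx → Δx = (0² − 3.00²)/(2·-1.4) = 3.21 m
Distance in phase 3 = 3.21 m

3.21 m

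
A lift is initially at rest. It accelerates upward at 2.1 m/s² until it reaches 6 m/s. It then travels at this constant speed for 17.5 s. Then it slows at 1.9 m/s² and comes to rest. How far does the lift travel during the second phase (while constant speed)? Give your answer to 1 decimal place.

Phase 1 (accelerating): v₀ = 0 m/s, a = 2.1 m/s².
v = v₀ + at → t = (6 − 0) / 2.1 = 2.86 s
v² = v₀² + 2aΔx → Δx = (6² − 0²)/(2·2.1) = 8.57 m

Phase 2 (constant speed): v₀ = 6.00 m/s, a = 0 m/s².
v = v₀ + at = 6.00 + (0)(17.5) = 6.00 m/s
Δx = v₀t + ½at² = 6.00·17.5 + 0.5·0·17.5² = 105 m
Distance in phase 2 = 105 m

105.0 m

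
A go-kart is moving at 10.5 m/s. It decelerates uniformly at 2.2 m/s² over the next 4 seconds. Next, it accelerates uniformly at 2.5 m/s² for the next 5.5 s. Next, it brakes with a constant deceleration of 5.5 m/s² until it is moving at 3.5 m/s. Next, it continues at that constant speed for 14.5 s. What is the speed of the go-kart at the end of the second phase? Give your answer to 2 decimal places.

15.45 m/s

Phase 1 (decelerating): v₀ = 10.5 m/s, a = -2.2 m/s².
v = v₀ + at = 10.5 + (-2.2)(4) = 1.70 m/s
Δx = v₀t + ½at² = 10.5·4 + 0.5·-2.2·4² = 24.4 m

Phase 2 (accelerating): v₀ = 1.70 m/s, a = 2.5 m/s².
v = v₀ + at = 1.70 + (2.5)(5.5) = 15.4 m/s
Δx = v₀t + ½at² = 1.70·5.5 + 0.5·2.5·5.5² = 47.2 m
Speed at end of phase 2 = 15.4 m/s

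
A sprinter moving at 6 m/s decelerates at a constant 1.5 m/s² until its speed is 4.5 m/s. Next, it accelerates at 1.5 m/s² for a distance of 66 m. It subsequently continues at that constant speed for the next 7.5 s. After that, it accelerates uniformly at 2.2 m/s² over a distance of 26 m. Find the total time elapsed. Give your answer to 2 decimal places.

Phase 1 (decelerating): v₀ = 6.00 m/s, a = -1.5 m/s².
v = v₀ + at → t = (4.5 − 6.00) / -1.5 = 1.00 s
v² = v₀² + 2aΔx → Δx = (4.5² − 6.00²)/(2·-1.5) = 5.25 m

Phase 2 (accelerating): v₀ = 4.50 m/s, a = 1.5 m/s².
v² = v₀² + 2aΔx = 4.50² + 2·1.5·66 = 218 → v = 14.8 m/s
t = (v − v₀)/a = (14.8 − 4.50)/1.5 = 6.85 s

Phase 3 (constant speed): v₀ = 14.8 m/s, a = 0 m/s².
v = v₀ + at = 14.8 + (0)(7.5) = 14.8 m/s
Δx = v₀t + ½at² = 14.8·7.5 + 0.5·0·7.5² = 111 m

Phase 4 (accelerating): v₀ = 14.8 m/s, a = 2.2 m/s².
v² = v₀² + 2aΔx = 14.8² + 2·2.2·26 = 333 → v = 18.2 m/s
t = (v − v₀)/a = (18.2 − 14.8)/2.2 = 1.58 s
Total time = 1.00 + 6.85 + 7.50 + 1.58 = 16.9 s

16.92 s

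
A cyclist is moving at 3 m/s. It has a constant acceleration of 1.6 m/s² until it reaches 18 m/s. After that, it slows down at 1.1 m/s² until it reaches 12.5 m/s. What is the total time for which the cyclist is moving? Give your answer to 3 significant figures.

Phase 1 (accelerating): v₀ = 3.00 m/s, a = 1.6 m/s².
v = v₀ + at → t = (18 − 3.00) / 1.6 = 9.38 s
v² = v₀² + 2aΔx → Δx = (18² − 3.00²)/(2·1.6) = 98.4 m

Phase 2 (decelerating): v₀ = 18.0 m/s, a = -1.1 m/s².
v = v₀ + at → t = (12.5 − 18.0) / -1.1 = 5.00 s
v² = v₀² + 2aΔx → Δx = (12.5² − 18.0²)/(2·-1.1) = 76.2 m
Total time = 9.38 + 5.00 = 14.4 s

14.4 s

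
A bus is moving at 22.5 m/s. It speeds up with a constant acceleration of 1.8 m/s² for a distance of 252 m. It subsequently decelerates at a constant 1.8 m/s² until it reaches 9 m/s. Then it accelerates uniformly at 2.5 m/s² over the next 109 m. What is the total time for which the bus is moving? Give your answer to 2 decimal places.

30.68 s

Phase 1 (accelerating): v₀ = 22.5 m/s, a = 1.8 m/s².
v² = v₀² + 2aΔx = 22.5² + 2·1.8·252 = 1410 → v = 37.6 m/s
t = (v − v₀)/a = (37.6 − 22.5)/1.8 = 8.39 s

Phase 2 (decelerating): v₀ = 37.6 m/s, a = -1.8 m/s².
v = v₀ + at → t = (9 − 37.6) / -1.8 = 15.9 s
v² = v₀² + 2aΔx → Δx = (9² − 37.6²)/(2·-1.8) = 370 m

Phase 3 (accelerating): v₀ = 9.00 m/s, a = 2.5 m/s².
v² = v₀² + 2aΔx = 9.00² + 2·2.5·109 = 626 → v = 25.0 m/s
t = (v − v₀)/a = (25.0 − 9.00)/2.5 = 6.41 s
Total time = 8.39 + 15.9 + 6.41 = 30.7 s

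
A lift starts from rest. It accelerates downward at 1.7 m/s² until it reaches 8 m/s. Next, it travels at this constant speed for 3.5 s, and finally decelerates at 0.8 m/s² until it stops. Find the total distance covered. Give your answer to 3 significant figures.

Phase 1 (accelerating): v₀ = 0 m/s, a = 1.7 m/s².
v = v₀ + at → t = (8 − 0) / 1.7 = 4.71 s
v² = v₀² + 2aΔx → Δx = (8² − 0²)/(2·1.7) = 18.8 m

Phase 2 (constant speed): v₀ = 8.00 m/s, a = 0 m/s².
v = v₀ + at = 8.00 + (0)(3.5) = 8.00 m/s
Δx = v₀t + ½at² = 8.00·3.5 + 0.5·0·3.5² = 28.0 m

Phase 3 (decelerating): v₀ = 8.00 m/s, a = -0.8 m/s².
v = v₀ + at → t = (0 − 8.00) / -0.8 = 10.0 s
v² = v₀² + 2aΔx → Δx = (0² − 8.00²)/(2·-0.8) = 40.0 m
Total distance = 18.8 + 28.0 + 40.0 = 86.8 m

86.8 m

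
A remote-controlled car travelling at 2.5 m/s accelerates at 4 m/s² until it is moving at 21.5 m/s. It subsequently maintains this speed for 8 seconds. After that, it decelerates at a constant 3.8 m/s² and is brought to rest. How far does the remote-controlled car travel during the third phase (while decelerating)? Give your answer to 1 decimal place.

Phase 1 (accelerating): v₀ = 2.50 m/s, a = 4 m/s².
v = v₀ + at → t = (21.5 − 2.50) / 4 = 4.75 s
v² = v₀² + 2aΔx → Δx = (21.5² − 2.50²)/(2·4) = 57.0 m

Phase 2 (constant speed): v₀ = 21.5 m/s, a = 0 m/s².
v = v₀ + at = 21.5 + (0)(8) = 21.5 m/s
Δx = v₀t + ½at² = 21.5·8 + 0.5·0·8² = 172 m

Phase 3 (decelerating): v₀ = 21.5 m/s, a = -3.8 m/s².
v = v₀ + at → t = (0 − 21.5) / -3.8 = 5.66 s
v² = v₀² + 2aΔx → Δx = (0² − 21.5²)/(2·-3.8) = 60.8 m
Distance in phase 3 = 60.8 m

60.8 m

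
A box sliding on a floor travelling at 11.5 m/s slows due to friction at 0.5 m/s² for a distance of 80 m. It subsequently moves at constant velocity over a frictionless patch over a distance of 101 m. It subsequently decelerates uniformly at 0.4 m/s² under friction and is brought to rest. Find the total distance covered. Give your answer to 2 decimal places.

Phase 1 (decelerating): v₀ = 11.5 m/s, a = -0.5 m/s².
v² = v₀² + 2aΔx = 11.5² + 2·-0.5·80 = 52.2 → v = 7.23 m/s
t = (v − v₀)/a = (7.23 − 11.5)/-0.5 = 8.54 s

Phase 2 (constant speed): v₀ = 7.23 m/s, a = 0 m/s².
Constant speed: t = d/v = 101/7.23 = 14.0 s

Phase 3 (decelerating): v₀ = 7.23 m/s, a = -0.4 m/s².
v = v₀ + at → t = (0 − 7.23) / -0.4 = 18.1 s
v² = v₀² + 2aΔx → Δx = (0² − 7.23²)/(2·-0.4) = 65.3 m
Total distance = 80.0 + 101 + 65.3 = 246 m

246.31 m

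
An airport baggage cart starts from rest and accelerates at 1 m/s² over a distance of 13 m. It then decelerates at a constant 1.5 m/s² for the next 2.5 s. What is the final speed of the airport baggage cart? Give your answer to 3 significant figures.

Phase 1 (accelerating): v₀ = 0 m/s, a = 1 m/s².
v² = v₀² + 2aΔx = 0² + 2·1·13 = 26.0 → v = 5.10 m/s
t = (v − v₀)/a = (5.10 − 0)/1 = 5.10 s

Phase 2 (decelerating): v₀ = 5.10 m/s, a = -1.5 m/s².
v = v₀ + at = 5.10 + (-1.5)(2.5) = 1.35 m/s
Δx = v₀t + ½at² = 5.10·2.5 + 0.5·-1.5·2.5² = 8.06 m
Final speed = 1.35 m/s

1.35 m/s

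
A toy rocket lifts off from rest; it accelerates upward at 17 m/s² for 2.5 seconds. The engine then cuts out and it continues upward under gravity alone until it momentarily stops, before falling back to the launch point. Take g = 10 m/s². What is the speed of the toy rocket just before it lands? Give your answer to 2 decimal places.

53.56 m/s

Phase 1 (powered ascent): v₀ = 0 m/s, a = 17 m/s².
v = v₀ + at = 0 + (17)(2.5) = 42.5 m/s
Δx = v₀t + ½at² = 0·2.5 + 0.5·17·2.5² = 53.1 m

Phase 2 (coasting upward): v₀ = 42.5 m/s, a = -10 m/s².
v = v₀ + at → t = (0 − 42.5) / -10 = 4.25 s
v² = v₀² + 2aΔx → Δx = (0² − 42.5²)/(2·-10) = 90.3 m

Phase 3 (free fall): v₀ = 0 m/s, a = -10 m/s².
Falls 143 m from rest: t = √(2·143/10) = 5.36 s; v = g·t = 53.6 m/s.
Impact speed = 53.6 m/s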